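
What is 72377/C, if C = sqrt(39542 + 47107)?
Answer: 72377*sqrt(86649)/86649 ≈ 245.88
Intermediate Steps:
C = sqrt(86649) ≈ 294.36
72377/C = 72377/(sqrt(86649)) = 72377*(sqrt(86649)/86649) = 72377*sqrt(86649)/86649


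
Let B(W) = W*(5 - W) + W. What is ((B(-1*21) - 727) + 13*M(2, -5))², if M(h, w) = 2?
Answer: 1607824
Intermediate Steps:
B(W) = W + W*(5 - W)
((B(-1*21) - 727) + 13*M(2, -5))² = (((-1*21)*(6 - (-1)*21) - 727) + 13*2)² = ((-21*(6 - 1*(-21)) - 727) + 26)² = ((-21*(6 + 21) - 727) + 26)² = ((-21*27 - 727) + 26)² = ((-567 - 727) + 26)² = (-1294 + 26)² = (-1268)² = 1607824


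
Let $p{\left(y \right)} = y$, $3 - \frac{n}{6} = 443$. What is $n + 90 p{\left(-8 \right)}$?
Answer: $-3360$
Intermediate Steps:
$n = -2640$ ($n = 18 - 2658 = -2640$)
$n + 90 p{\left(-8 \right)} = -2640 + 90 \left(-8\right) = -2640 - 720 = -3360$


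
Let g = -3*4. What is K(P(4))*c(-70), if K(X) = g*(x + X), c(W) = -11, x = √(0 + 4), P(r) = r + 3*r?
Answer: 2376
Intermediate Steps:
P(r) = 4*r
g = -12
x = 2 (x = √4 = 2)
K(X) = -24 - 12*X (K(X) = -12*(2 + X) = -24 - 12*X)
K(P(4))*c(-70) = (-24 - 48*4)*(-11) = (-24 - 12*16)*(-11) = (-24 - 192)*(-11) = -216*(-11) = 2376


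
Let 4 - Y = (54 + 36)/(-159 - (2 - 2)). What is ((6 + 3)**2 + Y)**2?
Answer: 20566225/2809 ≈ 7321.5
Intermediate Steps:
Y = 242/53 (Y = 4 - (54 + 36)/(-159 - (2 - 2)) = 4 - 90/(-159 - 1*0) = 4 - 90/(-159 + 0) = 4 - 90/(-159) = 4 - 90*(-1)/159 = 4 - 1*(-30/53) = 4 + 30/53 = 242/53 ≈ 4.5660)
((6 + 3)**2 + Y)**2 = ((6 + 3)**2 + 242/53)**2 = (9**2 + 242/53)**2 = (81 + 242/53)**2 = (4535/53)**2 = 20566225/2809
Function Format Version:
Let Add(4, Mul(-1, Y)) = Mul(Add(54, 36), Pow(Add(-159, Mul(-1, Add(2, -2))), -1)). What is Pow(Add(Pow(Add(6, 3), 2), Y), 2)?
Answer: Rational(20566225, 2809) ≈ 7321.5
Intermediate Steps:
Y = Rational(242, 53) (Y = Add(4, Mul(-1, Mul(Add(54, 36), Pow(Add(-159, Mul(-1, Add(2, -2))), -1)))) = Add(4, Mul(-1, Mul(90, Pow(Add(-159, Mul(-1, 0)), -1)))) = Add(4, Mul(-1, Mul(90, Pow(Add(-159, 0), -1)))) = Add(4, Mul(-1, Mul(90, Pow(-159, -1)))) = Add(4, Mul(-1, Mul(90, Rational(-1, 159)))) = Add(4, Mul(-1, Rational(-30, 53))) = Add(4, Rational(30, 53)) = Rational(242, 53) ≈ 4.5660)
Pow(Add(Pow(Add(6, 3), 2), Y), 2) = Pow(Add(Pow(Add(6, 3), 2), Rational(242, 53)), 2) = Pow(Add(Pow(9, 2), Rational(242, 53)), 2) = Pow(Add(81, Rational(242, 53)), 2) = Pow(Rational(4535, 53), 2) = Rational(20566225, 2809)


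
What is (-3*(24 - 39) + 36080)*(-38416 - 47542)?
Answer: -3105232750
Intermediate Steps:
(-3*(24 - 39) + 36080)*(-38416 - 47542) = (-3*(-15) + 36080)*(-85958) = (45 + 36080)*(-85958) = 36125*(-85958) = -3105232750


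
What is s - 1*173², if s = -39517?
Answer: -69446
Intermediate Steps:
s - 1*173² = -39517 - 1*173² = -39517 - 1*29929 = -39517 - 29929 = -69446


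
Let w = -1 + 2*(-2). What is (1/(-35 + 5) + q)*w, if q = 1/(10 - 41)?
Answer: 61/186 ≈ 0.32796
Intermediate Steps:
w = -5 (w = -1 - 4 = -5)
q = -1/31 (q = 1/(-31) = -1/31 ≈ -0.032258)
(1/(-35 + 5) + q)*w = (1/(-35 + 5) - 1/31)*(-5) = (1/(-30) - 1/31)*(-5) = (-1/30 - 1/31)*(-5) = -61/930*(-5) = 61/186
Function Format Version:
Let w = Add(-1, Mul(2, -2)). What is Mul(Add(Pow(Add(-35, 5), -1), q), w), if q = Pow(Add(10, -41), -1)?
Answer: Rational(61, 186) ≈ 0.32796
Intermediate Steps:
w = -5 (w = Add(-1, -4) = -5)
q = Rational(-1, 31) (q = Pow(-31, -1) = Rational(-1, 31) ≈ -0.032258)
Mul(Add(Pow(Add(-35, 5), -1), q), w) = Mul(Add(Pow(Add(-35, 5), -1), Rational(-1, 31)), -5) = Mul(Add(Pow(-30, -1), Rational(-1, 31)), -5) = Mul(Add(Rational(-1, 30), Rational(-1, 31)), -5) = Mul(Rational(-61, 930), -5) = Rational(61, 186)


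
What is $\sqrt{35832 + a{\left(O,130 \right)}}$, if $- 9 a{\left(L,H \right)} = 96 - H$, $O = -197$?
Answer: $\frac{\sqrt{322522}}{3} \approx 189.3$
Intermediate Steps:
$a{\left(L,H \right)} = - \frac{32}{3} + \frac{H}{9}$ ($a{\left(L,H \right)} = - \frac{96 - H}{9} = - \frac{32}{3} + \frac{H}{9}$)
$\sqrt{35832 + a{\left(O,130 \right)}} = \sqrt{35832 + \left(- \frac{32}{3} + \frac{1}{9} \cdot 130\right)} = \sqrt{35832 + \left(- \frac{32}{3} + \frac{130}{9}\right)} = \sqrt{35832 + \frac{34}{9}} = \sqrt{\frac{322522}{9}} = \frac{\sqrt{322522}}{3}$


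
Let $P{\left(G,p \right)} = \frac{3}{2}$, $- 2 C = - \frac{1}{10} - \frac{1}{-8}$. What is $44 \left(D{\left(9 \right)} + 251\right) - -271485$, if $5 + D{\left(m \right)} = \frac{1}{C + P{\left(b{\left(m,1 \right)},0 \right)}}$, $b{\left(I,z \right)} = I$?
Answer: $\frac{33598291}{119} \approx 2.8234 \cdot 10^{5}$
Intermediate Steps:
$C = - \frac{1}{80}$ ($C = - \frac{- \frac{1}{10} - \frac{1}{-8}}{2} = - \frac{\left(-1\right) \frac{1}{10} - - \frac{1}{8}}{2} = - \frac{- \frac{1}{10} + \frac{1}{8}}{2} = \left(- \frac{1}{2}\right) \frac{1}{40} = - \frac{1}{80} \approx -0.0125$)
$P{\left(G,p \right)} = \frac{3}{2}$ ($P{\left(G,p \right)} = 3 \cdot \frac{1}{2} = \frac{3}{2}$)
$D{\left(m \right)} = - \frac{515}{119}$ ($D{\left(m \right)} = -5 + \frac{1}{- \frac{1}{80} + \frac{3}{2}} = -5 + \frac{1}{\frac{119}{80}} = -5 + \frac{80}{119} = - \frac{515}{119}$)
$44 \left(D{\left(9 \right)} + 251\right) - -271485 = 44 \left(- \frac{515}{119} + 251\right) - -271485 = 44 \cdot \frac{29354}{119} + 271485 = \frac{1291576}{119} + 271485 = \frac{33598291}{119}$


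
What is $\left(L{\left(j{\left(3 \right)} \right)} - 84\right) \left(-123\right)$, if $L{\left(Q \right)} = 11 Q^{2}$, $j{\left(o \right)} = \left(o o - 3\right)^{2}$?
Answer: $-1743156$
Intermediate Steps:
$j{\left(o \right)} = \left(-3 + o^{2}\right)^{2}$ ($j{\left(o \right)} = \left(o^{2} - 3\right)^{2} = \left(-3 + o^{2}\right)^{2}$)
$\left(L{\left(j{\left(3 \right)} \right)} - 84\right) \left(-123\right) = \left(11 \left(\left(-3 + 3^{2}\right)^{2}\right)^{2} - 84\right) \left(-123\right) = \left(11 \left(\left(-3 + 9\right)^{2}\right)^{2} - 84\right) \left(-123\right) = \left(11 \left(6^{2}\right)^{2} - 84\right) \left(-123\right) = \left(11 \cdot 36^{2} - 84\right) \left(-123\right) = \left(11 \cdot 1296 - 84\right) \left(-123\right) = \left(14256 - 84\right) \left(-123\right) = 14172 \left(-123\right) = -1743156$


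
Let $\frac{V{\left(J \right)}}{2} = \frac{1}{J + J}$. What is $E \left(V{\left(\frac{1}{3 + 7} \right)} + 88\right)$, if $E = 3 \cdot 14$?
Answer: $4116$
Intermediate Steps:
$E = 42$
$V{\left(J \right)} = \frac{1}{J}$ ($V{\left(J \right)} = \frac{2}{J + J} = \frac{2}{2 J} = 2 \frac{1}{2 J} = \frac{1}{J}$)
$E \left(V{\left(\frac{1}{3 + 7} \right)} + 88\right) = 42 \left(\frac{1}{\frac{1}{3 + 7}} + 88\right) = 42 \left(\frac{1}{\frac{1}{10}} + 88\right) = 42 \left(10 + 88\right) = 42 \cdot 98 = 4116$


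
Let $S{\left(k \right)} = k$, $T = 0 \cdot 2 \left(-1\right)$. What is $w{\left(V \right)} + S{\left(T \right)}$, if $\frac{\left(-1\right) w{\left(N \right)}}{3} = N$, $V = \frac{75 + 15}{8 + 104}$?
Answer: $- \frac{135}{56} \approx -2.4107$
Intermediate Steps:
$T = 0$ ($T = 0 \left(-1\right) = 0$)
$V = \frac{45}{56}$ ($V = \frac{90}{112} = 90 \cdot \frac{1}{112} = \frac{45}{56} \approx 0.80357$)
$w{\left(N \right)} = - 3 N$
$w{\left(V \right)} + S{\left(T \right)} = \left(-3\right) \frac{45}{56} + 0 = - \frac{135}{56} + 0 = - \frac{135}{56}$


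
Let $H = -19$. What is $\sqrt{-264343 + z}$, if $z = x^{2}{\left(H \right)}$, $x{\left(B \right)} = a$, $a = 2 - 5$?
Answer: $i \sqrt{264334} \approx 514.13 i$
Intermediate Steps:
$a = -3$
$x{\left(B \right)} = -3$
$z = 9$ ($z = \left(-3\right)^{2} = 9$)
$\sqrt{-264343 + z} = \sqrt{-264343 + 9} = \sqrt{-264334} = i \sqrt{264334}$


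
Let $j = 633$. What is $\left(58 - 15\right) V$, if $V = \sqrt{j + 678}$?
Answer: $43 \sqrt{1311} \approx 1556.9$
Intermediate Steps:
$V = \sqrt{1311}$ ($V = \sqrt{633 + 678} = \sqrt{1311} \approx 36.208$)
$\left(58 - 15\right) V = \left(58 - 15\right) \sqrt{1311} = 43 \sqrt{1311}$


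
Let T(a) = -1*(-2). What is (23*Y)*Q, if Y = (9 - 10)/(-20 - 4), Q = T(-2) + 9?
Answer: 253/24 ≈ 10.542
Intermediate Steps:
T(a) = 2
Q = 11 (Q = 2 + 9 = 11)
Y = 1/24 (Y = -1/(-24) = -1*(-1/24) = 1/24 ≈ 0.041667)
(23*Y)*Q = (23*(1/24))*11 = (23/24)*11 = 253/24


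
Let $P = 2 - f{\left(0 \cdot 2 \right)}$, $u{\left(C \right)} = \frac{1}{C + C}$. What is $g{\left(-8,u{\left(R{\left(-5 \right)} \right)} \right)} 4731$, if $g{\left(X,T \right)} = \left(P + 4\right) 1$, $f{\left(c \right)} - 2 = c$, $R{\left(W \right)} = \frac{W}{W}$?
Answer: $18924$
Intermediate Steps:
$R{\left(W \right)} = 1$
$f{\left(c \right)} = 2 + c$
$u{\left(C \right)} = \frac{1}{2 C}$
$P = 0$ ($P = 2 - \left(2 + 0 \cdot 2\right) = 2 - \left(2 + 0\right) = 2 - 2 = 0$)
$g{\left(X,T \right)} = 4$ ($g{\left(X,T \right)} = \left(0 + 4\right) 1 = 4 \cdot 1 = 4$)
$g{\left(-8,u{\left(R{\left(-5 \right)} \right)} \right)} 4731 = 4 \cdot 4731 = 18924$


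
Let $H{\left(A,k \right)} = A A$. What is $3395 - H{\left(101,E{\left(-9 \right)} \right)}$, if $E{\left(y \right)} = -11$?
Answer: $-6806$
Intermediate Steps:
$H{\left(A,k \right)} = A^{2}$
$3395 - H{\left(101,E{\left(-9 \right)} \right)} = 3395 - 101^{2} = 3395 - 10201 = -6806$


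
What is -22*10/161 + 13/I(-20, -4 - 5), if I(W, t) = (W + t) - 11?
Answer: -10893/6440 ≈ -1.6915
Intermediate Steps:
I(W, t) = -11 + W + t
-22*10/161 + 13/I(-20, -4 - 5) = -22*10/161 + 13/(-11 - 20 + (-4 - 5)) = -220*1/161 + 13/(-11 - 20 - 9) = -220/161 + 13/(-40) = -220/161 + 13*(-1/40) = -220/161 - 13/40 = -10893/6440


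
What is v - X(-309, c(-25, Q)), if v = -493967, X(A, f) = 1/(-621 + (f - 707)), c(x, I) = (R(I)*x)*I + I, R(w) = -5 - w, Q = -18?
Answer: -2224827369/4504 ≈ -4.9397e+5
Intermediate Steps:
c(x, I) = I + I*x*(-5 - I) (c(x, I) = ((-5 - I)*x)*I + I = (x*(-5 - I))*I + I = I*x*(-5 - I) + I = I + I*x*(-5 - I))
X(A, f) = 1/(-1328 + f) (X(A, f) = 1/(-621 + (-707 + f)) = 1/(-1328 + f))
v - X(-309, c(-25, Q)) = -493967 - 1/(-1328 - 1*(-18)*(-1 - 25*(5 - 18))) = -493967 - 1/(-1328 - 1*(-18)*(-1 - 25*(-13))) = -493967 - 1/(-1328 - 1*(-18)*(-1 + 325)) = -493967 - 1/(-1328 - 1*(-18)*324) = -493967 - 1/(-1328 + 5832) = -493967 - 1/4504 = -2224827369/4504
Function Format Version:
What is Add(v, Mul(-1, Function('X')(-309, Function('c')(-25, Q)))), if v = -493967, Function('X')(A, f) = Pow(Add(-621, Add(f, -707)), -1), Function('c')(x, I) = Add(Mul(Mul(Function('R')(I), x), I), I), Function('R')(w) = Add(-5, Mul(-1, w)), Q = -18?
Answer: Rational(-2224827369, 4504) ≈ -4.9397e+5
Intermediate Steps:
Function('c')(x, I) = Add(I, Mul(I, x, Add(-5, Mul(-1, I)))) (Function('c')(x, I) = Add(Mul(Mul(Add(-5, Mul(-1, I)), x), I), I) = Add(Mul(Mul(x, Add(-5, Mul(-1, I))), I), I) = Add(Mul(I, x, Add(-5, Mul(-1, I))), I) = Add(I, Mul(I, x, Add(-5, Mul(-1, I)))))
Function('X')(A, f) = Pow(Add(-1328, f), -1) (Function('X')(A, f) = Pow(Add(-621, Add(-707, f)), -1) = Pow(Add(-1328, f), -1))
Add(v, Mul(-1, Function('X')(-309, Function('c')(-25, Q)))) = Add(-493967, Mul(-1, Pow(Add(-1328, Mul(-1, -18, Add(-1, Mul(-25, Add(5, -18))))), -1))) = Add(-493967, Mul(-1, Pow(Add(-1328, Mul(-1, -18, Add(-1, Mul(-25, -13)))), -1))) = Add(-493967, Mul(-1, Pow(Add(-1328, Mul(-1, -18, Add(-1, 325))), -1))) = Add(-493967, Mul(-1, Pow(Add(-1328, Mul(-1, -18, 324)), -1))) = Add(-493967, Mul(-1, Pow(Add(-1328, 5832), -1))) = Add(-493967, Mul(-1, Pow(4504, -1))) = Add(-493967, Mul(-1, Rational(1, 4504))) = Add(-493967, Rational(-1, 4504)) = Rational(-2224827369, 4504)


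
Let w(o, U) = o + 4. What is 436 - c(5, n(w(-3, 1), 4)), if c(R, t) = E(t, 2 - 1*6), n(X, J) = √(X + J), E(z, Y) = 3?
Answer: 433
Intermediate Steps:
w(o, U) = 4 + o
n(X, J) = √(J + X)
c(R, t) = 3
436 - c(5, n(w(-3, 1), 4)) = 436 - 1*3 = 436 - 3 = 433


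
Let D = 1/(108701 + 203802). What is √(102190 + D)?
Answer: √9979683794982213/312503 ≈ 319.67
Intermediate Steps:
D = 1/312503 ≈ 3.2000e-6
√(102190 + D) = √(102190 + 1/312503) = √(31934681571/312503) = √9979683794982213/312503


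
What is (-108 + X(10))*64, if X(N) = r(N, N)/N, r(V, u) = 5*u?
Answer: -6592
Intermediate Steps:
X(N) = 5 (X(N) = (5*N)/N = 5)
(-108 + X(10))*64 = (-108 + 5)*64 = -103*64 = -6592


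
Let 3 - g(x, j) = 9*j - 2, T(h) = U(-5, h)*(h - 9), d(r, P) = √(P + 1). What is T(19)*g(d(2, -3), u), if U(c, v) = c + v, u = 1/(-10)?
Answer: 826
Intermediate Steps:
u = -⅒ ≈ -0.10000
d(r, P) = √(1 + P)
T(h) = (-9 + h)*(-5 + h) (T(h) = (-5 + h)*(h - 9) = (-5 + h)*(-9 + h) = (-9 + h)*(-5 + h))
g(x, j) = 5 - 9*j (g(x, j) = 3 - (9*j - 2) = 3 - (-2 + 9*j) = 3 + (2 - 9*j) = 5 - 9*j)
T(19)*g(d(2, -3), u) = ((-9 + 19)*(-5 + 19))*(5 - 9*(-⅒)) = (10*14)*(5 + 9/10) = 140*(59/10) = 826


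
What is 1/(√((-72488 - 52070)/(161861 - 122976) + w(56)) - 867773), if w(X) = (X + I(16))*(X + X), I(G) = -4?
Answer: -4820479015/4183081503949069 - √179618291930/4183081503949069 ≈ -1.1525e-6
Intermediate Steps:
w(X) = 2*X*(-4 + X) (w(X) = (X - 4)*(X + X) = (-4 + X)*(2*X) = 2*X*(-4 + X))
1/(√((-72488 - 52070)/(161861 - 122976) + w(56)) - 867773) = 1/(√((-72488 - 52070)/(161861 - 122976) + 2*56*(-4 + 56)) - 867773) = 1/(√(-124558/38885 + 2*56*52) - 867773) = 1/(√(-124558*1/38885 + 5824) - 867773) = 1/(√(-17794/5555 + 5824) - 867773) = 1/(√(32334526/5555) - 867773) = 1/(√179618291930/5555 - 867773) = 1/(-867773 + √179618291930/5555)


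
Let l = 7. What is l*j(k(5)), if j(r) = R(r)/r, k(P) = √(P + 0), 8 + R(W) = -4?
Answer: -84*√5/5 ≈ -37.566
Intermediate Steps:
R(W) = -12 (R(W) = -8 - 4 = -12)
k(P) = √P
j(r) = -12/r
l*j(k(5)) = 7*(-12*√5/5) = -84*√5/5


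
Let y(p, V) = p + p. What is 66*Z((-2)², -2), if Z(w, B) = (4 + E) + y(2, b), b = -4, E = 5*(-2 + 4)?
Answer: 1188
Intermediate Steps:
E = 10 (E = 5*2 = 10)
y(p, V) = 2*p
Z(w, B) = 18 (Z(w, B) = (4 + 10) + 2*2 = 14 + 4 = 18)
66*Z((-2)², -2) = 66*18 = 1188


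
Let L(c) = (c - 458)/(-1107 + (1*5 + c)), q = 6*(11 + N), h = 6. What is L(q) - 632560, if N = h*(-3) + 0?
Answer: -180912035/286 ≈ -6.3256e+5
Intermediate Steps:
N = -18 (N = 6*(-3) + 0 = -18 + 0 = -18)
q = -42 (q = 6*(11 - 18) = 6*(-7) = -42)
L(c) = (-458 + c)/(-1102 + c) (L(c) = (-458 + c)/(-1107 + (5 + c)) = (-458 + c)/(-1102 + c))
L(q) - 632560 = (-458 - 42)/(-1102 - 42) - 632560 = -500/(-1144) - 632560 = -1/1144*(-500) - 632560 = 125/286 - 632560 = -180912035/286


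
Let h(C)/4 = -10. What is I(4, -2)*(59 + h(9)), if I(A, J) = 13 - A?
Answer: 171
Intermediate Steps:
h(C) = -40 (h(C) = 4*(-10) = -40)
I(4, -2)*(59 + h(9)) = (13 - 1*4)*(59 - 40) = (13 - 4)*19 = 9*19 = 171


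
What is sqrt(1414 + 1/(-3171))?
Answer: sqrt(14218107603)/3171 ≈ 37.603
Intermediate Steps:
sqrt(1414 + 1/(-3171)) = sqrt(1414 - 1/3171) = sqrt(4483793/3171) = sqrt(14218107603)/3171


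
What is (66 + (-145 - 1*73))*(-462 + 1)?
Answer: 70072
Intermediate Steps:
(66 + (-145 - 1*73))*(-462 + 1) = (66 + (-145 - 73))*(-461) = (66 - 218)*(-461) = -152*(-461) = 70072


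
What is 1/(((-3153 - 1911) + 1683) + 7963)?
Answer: 1/4582 ≈ 0.00021825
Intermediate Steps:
1/(((-3153 - 1911) + 1683) + 7963) = 1/((-5064 + 1683) + 7963) = 1/(-3381 + 7963) = 1/4582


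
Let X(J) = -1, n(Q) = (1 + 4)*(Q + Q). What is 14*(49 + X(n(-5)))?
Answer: 672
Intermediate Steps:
n(Q) = 10*Q (n(Q) = 5*(2*Q) = 10*Q)
14*(49 + X(n(-5))) = 14*(49 - 1) = 14*48 = 672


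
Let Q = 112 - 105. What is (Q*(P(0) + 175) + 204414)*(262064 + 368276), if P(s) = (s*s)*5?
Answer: 129622487260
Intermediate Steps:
P(s) = 5*s² (P(s) = s²*5 = 5*s²)
Q = 7
(Q*(P(0) + 175) + 204414)*(262064 + 368276) = (7*(5*0² + 175) + 204414)*(262064 + 368276) = (7*(5*0 + 175) + 204414)*630340 = (7*(0 + 175) + 204414)*630340 = (7*175 + 204414)*630340 = (1225 + 204414)*630340 = 205639*630340 = 129622487260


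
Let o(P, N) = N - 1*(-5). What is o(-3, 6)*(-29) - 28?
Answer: -347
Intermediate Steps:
o(P, N) = 5 + N (o(P, N) = N + 5 = 5 + N)
o(-3, 6)*(-29) - 28 = (5 + 6)*(-29) - 28 = 11*(-29) - 28 = -319 - 28 = -347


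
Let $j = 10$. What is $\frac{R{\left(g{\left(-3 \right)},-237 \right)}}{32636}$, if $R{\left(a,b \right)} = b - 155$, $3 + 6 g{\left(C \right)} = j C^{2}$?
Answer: $- \frac{98}{8159} \approx -0.012011$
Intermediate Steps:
$g{\left(C \right)} = - \frac{1}{2} + \frac{5 C^{2}}{3}$ ($g{\left(C \right)} = - \frac{1}{2} + \frac{10 C^{2}}{6} = - \frac{1}{2} + \frac{5 C^{2}}{3}$)
$R{\left(a,b \right)} = -155 + b$
$\frac{R{\left(g{\left(-3 \right)},-237 \right)}}{32636} = \frac{-155 - 237}{32636} = \left(-392\right) \frac{1}{32636} = - \frac{98}{8159}$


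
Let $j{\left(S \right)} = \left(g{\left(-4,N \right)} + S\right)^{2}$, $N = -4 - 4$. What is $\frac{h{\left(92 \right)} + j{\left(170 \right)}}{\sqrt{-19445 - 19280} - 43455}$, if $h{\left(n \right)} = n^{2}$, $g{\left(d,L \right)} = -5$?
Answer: $- \frac{310173099}{377675150} - \frac{35689 i \sqrt{1549}}{377675150} \approx -0.82127 - 0.0037191 i$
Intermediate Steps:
$N = -8$
$j{\left(S \right)} = \left(-5 + S\right)^{2}$
$\frac{h{\left(92 \right)} + j{\left(170 \right)}}{\sqrt{-19445 - 19280} - 43455} = \frac{92^{2} + \left(-5 + 170\right)^{2}}{\sqrt{-19445 - 19280} - 43455} = \frac{8464 + 165^{2}}{\sqrt{-38725} - 43455} = \frac{8464 + 27225}{5 i \sqrt{1549} - 43455} = \frac{35689}{-43455 + 5 i \sqrt{1549}}$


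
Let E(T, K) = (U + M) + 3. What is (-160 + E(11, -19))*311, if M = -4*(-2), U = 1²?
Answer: -46028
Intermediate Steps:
U = 1
M = 8
E(T, K) = 12 (E(T, K) = (1 + 8) + 3 = 9 + 3 = 12)
(-160 + E(11, -19))*311 = (-160 + 12)*311 = -148*311 = -46028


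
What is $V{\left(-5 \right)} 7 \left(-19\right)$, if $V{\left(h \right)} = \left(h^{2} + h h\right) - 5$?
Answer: $-5985$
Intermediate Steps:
$V{\left(h \right)} = -5 + 2 h^{2}$ ($V{\left(h \right)} = \left(h^{2} + h^{2}\right) - 5 = 2 h^{2} - 5 = -5 + 2 h^{2}$)
$V{\left(-5 \right)} 7 \left(-19\right) = \left(-5 + 2 \left(-5\right)^{2}\right) 7 \left(-19\right) = \left(-5 + 2 \cdot 25\right) 7 \left(-19\right) = \left(-5 + 50\right) 7 \left(-19\right) = 45 \cdot 7 \left(-19\right) = 315 \left(-19\right) = -5985$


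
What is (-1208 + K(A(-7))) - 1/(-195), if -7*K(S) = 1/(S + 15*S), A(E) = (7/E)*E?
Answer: -184678451/152880 ≈ -1208.0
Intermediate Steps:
A(E) = 7
K(S) = -1/(112*S) (K(S) = -1/(7*(S + 15*S)) = -1/(16*S)/7 = -1/(112*S))
(-1208 + K(A(-7))) - 1/(-195) = (-1208 - 1/112/7) - 1/(-195) = (-1208 - 1/112*⅐) - 1*(-1/195) = (-1208 - 1/784) + 1/195 = -947073/784 + 1/195 = -184678451/152880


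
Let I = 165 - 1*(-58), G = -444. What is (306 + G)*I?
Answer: -30774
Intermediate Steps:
I = 223 (I = 165 + 58 = 223)
(306 + G)*I = (306 - 444)*223 = -138*223 = -30774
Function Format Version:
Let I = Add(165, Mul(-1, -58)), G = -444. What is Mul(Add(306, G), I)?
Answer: -30774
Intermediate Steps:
I = 223 (I = Add(165, 58) = 223)
Mul(Add(306, G), I) = Mul(Add(306, -444), 223) = Mul(-138, 223) = -30774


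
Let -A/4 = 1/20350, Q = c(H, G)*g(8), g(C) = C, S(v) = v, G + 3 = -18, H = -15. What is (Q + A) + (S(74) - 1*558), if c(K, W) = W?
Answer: -6634102/10175 ≈ -652.00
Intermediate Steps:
G = -21 (G = -3 - 18 = -21)
Q = -168 (Q = -21*8 = -168)
A = -2/10175 (A = -4/20350 = -4*1/20350 = -2/10175 ≈ -0.00019656)
(Q + A) + (S(74) - 1*558) = (-168 - 2/10175) + (74 - 1*558) = -1709402/10175 + (74 - 558) = -1709402/10175 - 484 = -6634102/10175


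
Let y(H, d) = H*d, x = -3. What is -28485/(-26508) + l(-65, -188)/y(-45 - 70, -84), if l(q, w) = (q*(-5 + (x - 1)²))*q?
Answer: 6279685/1066947 ≈ 5.8857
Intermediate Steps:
l(q, w) = 11*q² (l(q, w) = (q*(-5 + (-3 - 1)²))*q = (q*(-5 + (-4)²))*q = (q*(-5 + 16))*q = (q*11)*q = (11*q)*q = 11*q²)
-28485/(-26508) + l(-65, -188)/y(-45 - 70, -84) = -28485/(-26508) + (11*(-65)²)/(((-45 - 70)*(-84))) = -28485*(-1/26508) + (11*4225)/((-115*(-84))) = 9495/8836 + 46475/9660 = 9495/8836 + 46475*(1/9660) = 9495/8836 + 9295/1932 = 6279685/1066947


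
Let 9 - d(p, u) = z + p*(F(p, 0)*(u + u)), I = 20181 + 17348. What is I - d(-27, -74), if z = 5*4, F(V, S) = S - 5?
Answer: 17560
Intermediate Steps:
I = 37529
F(V, S) = -5 + S
z = 20
d(p, u) = -11 + 10*p*u (d(p, u) = 9 - (20 + p*((-5 + 0)*(u + u))) = 9 - (20 + p*(-10*u)) = 9 - (20 - 10*p*u) = 9 + (-20 + 10*p*u) = -11 + 10*p*u)
I - d(-27, -74) = 37529 - (-11 + 10*(-27)*(-74)) = 37529 - (-11 + 19980) = 37529 - 1*19969 = 37529 - 19969 = 17560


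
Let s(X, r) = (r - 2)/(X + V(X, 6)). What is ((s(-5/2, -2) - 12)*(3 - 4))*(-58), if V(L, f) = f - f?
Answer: -3016/5 ≈ -603.20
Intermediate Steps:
V(L, f) = 0
s(X, r) = (-2 + r)/X (s(X, r) = (r - 2)/(X + 0) = (-2 + r)/X)
((s(-5/2, -2) - 12)*(3 - 4))*(-58) = (((-2 - 2)/((-5/2)) - 12)*(3 - 4))*(-58) = ((-4/(-5*½) - 12)*(-1))*(-58) = ((-4/(-5/2) - 12)*(-1))*(-58) = ((-⅖*(-4) - 12)*(-1))*(-58) = ((8/5 - 12)*(-1))*(-58) = -52/5*(-1)*(-58) = (52/5)*(-58) = -3016/5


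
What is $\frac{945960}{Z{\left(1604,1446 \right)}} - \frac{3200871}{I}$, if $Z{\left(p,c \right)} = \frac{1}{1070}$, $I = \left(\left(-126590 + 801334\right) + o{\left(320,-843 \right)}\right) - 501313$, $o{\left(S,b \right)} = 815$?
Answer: $\frac{58789275063443}{58082} \approx 1.0122 \cdot 10^{9}$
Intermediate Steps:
$I = 174246$ ($I = \left(\left(-126590 + 801334\right) + 815\right) - 501313 = \left(674744 + 815\right) - 501313 = 675559 - 501313 = 174246$)
$Z{\left(p,c \right)} = \frac{1}{1070}$
$\frac{945960}{Z{\left(1604,1446 \right)}} - \frac{3200871}{I} = 945960 \frac{1}{\frac{1}{1070}} - \frac{3200871}{174246} = 945960 \cdot 1070 - \frac{1066957}{58082} = 1012177200 - \frac{1066957}{58082} = \frac{58789275063443}{58082}$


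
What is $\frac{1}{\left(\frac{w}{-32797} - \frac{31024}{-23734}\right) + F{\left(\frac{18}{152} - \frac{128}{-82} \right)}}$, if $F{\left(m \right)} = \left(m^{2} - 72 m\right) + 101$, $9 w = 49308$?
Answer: $- \frac{11336819053207632}{180891192302019907} \approx -0.062672$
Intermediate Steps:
$w = \frac{16436}{3}$ ($w = \frac{1}{9} \cdot 49308 = \frac{16436}{3} \approx 5478.7$)
$F{\left(m \right)} = 101 + m^{2} - 72 m$
$\frac{1}{\left(\frac{w}{-32797} - \frac{31024}{-23734}\right) + F{\left(\frac{18}{152} - \frac{128}{-82} \right)}} = \frac{1}{\left(\frac{16436}{3 \left(-32797\right)} - \frac{31024}{-23734}\right) + \left(101 + \left(\frac{18}{152} - \frac{128}{-82}\right)^{2} - 72 \left(\frac{18}{152} - \frac{128}{-82}\right)\right)} = \frac{1}{\left(\frac{16436}{3} \left(- \frac{1}{32797}\right) - - \frac{15512}{11867}\right) + \left(101 + \left(18 \cdot \frac{1}{152} - - \frac{64}{41}\right)^{2} - 72 \left(18 \cdot \frac{1}{152} - - \frac{64}{41}\right)\right)} = \frac{1}{\left(- \frac{16436}{98391} + \frac{15512}{11867}\right) + \left(101 + \left(\frac{9}{76} + \frac{64}{41}\right)^{2} - 72 \left(\frac{9}{76} + \frac{64}{41}\right)\right)} = \frac{1}{\frac{1331195180}{1167605997} + \left(101 + \left(\frac{5233}{3116}\right)^{2} - \frac{94194}{779}\right)} = \frac{1}{\frac{1331195180}{1167605997} + \left(101 + \frac{27384289}{9709456} - \frac{94194}{779}\right)} = \frac{1}{\frac{1331195180}{1167605997} - \frac{165994671}{9709456}} = \frac{1}{- \frac{180891192302019907}{11336819053207632}} = - \frac{11336819053207632}{180891192302019907}$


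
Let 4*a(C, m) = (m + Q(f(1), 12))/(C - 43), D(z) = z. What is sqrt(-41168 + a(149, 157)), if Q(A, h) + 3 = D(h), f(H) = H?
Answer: I*sqrt(462559249)/106 ≈ 202.9*I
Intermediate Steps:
Q(A, h) = -3 + h
a(C, m) = (9 + m)/(4*(-43 + C)) (a(C, m) = ((m + (-3 + 12))/(C - 43))/4 = ((m + 9)/(-43 + C))/4 = ((9 + m)/(-43 + C))/4 = (9 + m)/(4*(-43 + C)))
sqrt(-41168 + a(149, 157)) = sqrt(-41168 + (9 + 157)/(4*(-43 + 149))) = sqrt(-41168 + (1/4)*166/106) = sqrt(-41168 + (1/4)*(1/106)*166) = sqrt(-41168 + 83/212) = sqrt(-8727533/212) = I*sqrt(462559249)/106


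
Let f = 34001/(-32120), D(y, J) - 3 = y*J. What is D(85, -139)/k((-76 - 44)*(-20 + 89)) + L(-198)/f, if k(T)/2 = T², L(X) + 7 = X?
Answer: 20519519992277/105957007200 ≈ 193.66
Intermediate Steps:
L(X) = -7 + X
D(y, J) = 3 + J*y (D(y, J) = 3 + y*J = 3 + J*y)
f = -3091/2920 (f = 34001*(-1/32120) = -3091/2920 ≈ -1.0586)
k(T) = 2*T²
D(85, -139)/k((-76 - 44)*(-20 + 89)) + L(-198)/f = (3 - 139*85)/((2*((-76 - 44)*(-20 + 89))²)) + (-7 - 198)/(-3091/2920) = (3 - 11815)/((2*(-120*69)²)) - 205*(-2920/3091) = -11812/(2*(-8280)²) + 598600/3091 = -11812/(2*68558400) + 598600/3091 = -11812/137116800 + 598600/3091 = -11812*1/137116800 + 598600/3091 = -2953/34279200 + 598600/3091 = 20519519992277/105957007200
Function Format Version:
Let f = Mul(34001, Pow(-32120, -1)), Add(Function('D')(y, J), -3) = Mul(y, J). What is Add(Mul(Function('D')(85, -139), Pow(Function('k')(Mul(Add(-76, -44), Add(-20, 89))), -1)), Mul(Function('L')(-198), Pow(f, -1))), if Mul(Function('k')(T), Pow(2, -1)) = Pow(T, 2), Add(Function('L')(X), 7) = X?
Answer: Rational(20519519992277, 105957007200) ≈ 193.66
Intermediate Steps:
Function('L')(X) = Add(-7, X)
Function('D')(y, J) = Add(3, Mul(J, y)) (Function('D')(y, J) = Add(3, Mul(y, J)) = Add(3, Mul(J, y)))
f = Rational(-3091, 2920) (f = Mul(34001, Rational(-1, 32120)) = Rational(-3091, 2920) ≈ -1.0586)
Function('k')(T) = Mul(2, Pow(T, 2))
Add(Mul(Function('D')(85, -139), Pow(Function('k')(Mul(Add(-76, -44), Add(-20, 89))), -1)), Mul(Function('L')(-198), Pow(f, -1))) = Add(Mul(Add(3, Mul(-139, 85)), Pow(Mul(2, Pow(Mul(Add(-76, -44), Add(-20, 89)), 2)), -1)), Mul(Add(-7, -198), Pow(Rational(-3091, 2920), -1))) = Add(Mul(Add(3, -11815), Pow(Mul(2, Pow(Mul(-120, 69), 2)), -1)), Mul(-205, Rational(-2920, 3091))) = Add(Mul(-11812, Pow(Mul(2, Pow(-8280, 2)), -1)), Rational(598600, 3091)) = Add(Mul(-11812, Pow(Mul(2, 68558400), -1)), Rational(598600, 3091)) = Add(Mul(-11812, Pow(137116800, -1)), Rational(598600, 3091)) = Add(Mul(-11812, Rational(1, 137116800)), Rational(598600, 3091)) = Add(Rational(-2953, 34279200), Rational(598600, 3091)) = Rational(20519519992277, 105957007200)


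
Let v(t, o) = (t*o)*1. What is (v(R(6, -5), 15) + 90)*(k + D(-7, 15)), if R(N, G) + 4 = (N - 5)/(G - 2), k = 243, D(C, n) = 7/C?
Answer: 47190/7 ≈ 6741.4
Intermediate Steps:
R(N, G) = -4 + (-5 + N)/(-2 + G) (R(N, G) = -4 + (N - 5)/(G - 2) = -4 + (-5 + N)/(-2 + G))
v(t, o) = o*t (v(t, o) = (o*t)*1 = o*t)
(v(R(6, -5), 15) + 90)*(k + D(-7, 15)) = (15*((3 + 6 - 4*(-5))/(-2 - 5)) + 90)*(243 + 7/(-7)) = (15*((3 + 6 + 20)/(-7)) + 90)*(243 + 7*(-⅐)) = (15*(-⅐*29) + 90)*(243 - 1) = (15*(-29/7) + 90)*242 = (-435/7 + 90)*242 = (195/7)*242 = 47190/7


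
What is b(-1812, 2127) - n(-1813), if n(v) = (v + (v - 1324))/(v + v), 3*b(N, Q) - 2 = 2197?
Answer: 1326454/1813 ≈ 731.63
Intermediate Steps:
b(N, Q) = 733 (b(N, Q) = ⅔ + (⅓)*2197 = ⅔ + 2197/3 = 733)
n(v) = (-1324 + 2*v)/(2*v) (n(v) = (v + (-1324 + v))/((2*v)) = (-1324 + 2*v)*(1/(2*v)) = (-1324 + 2*v)/(2*v))
b(-1812, 2127) - n(-1813) = 733 - (-662 - 1813)/(-1813) = 733 - (-1)*(-2475)/1813 = 733 - 1*2475/1813 = 733 - 2475/1813 = 1326454/1813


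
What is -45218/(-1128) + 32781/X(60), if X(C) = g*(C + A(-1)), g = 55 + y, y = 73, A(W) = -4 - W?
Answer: 15286979/342912 ≈ 44.580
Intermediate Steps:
g = 128 (g = 55 + 73 = 128)
X(C) = -384 + 128*C (X(C) = 128*(C + (-4 - 1*(-1))) = 128*(C + (-4 + 1)) = 128*(C - 3) = 128*(-3 + C) = -384 + 128*C)
-45218/(-1128) + 32781/X(60) = -45218/(-1128) + 32781/(-384 + 128*60) = -45218*(-1/1128) + 32781/(-384 + 7680) = 22609/564 + 32781/7296 = 22609/564 + 32781*(1/7296) = 22609/564 + 10927/2432 = 15286979/342912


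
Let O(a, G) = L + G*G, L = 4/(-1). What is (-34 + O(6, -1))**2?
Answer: 1369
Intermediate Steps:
L = -4 (L = 4*(-1) = -4)
O(a, G) = -4 + G**2 (O(a, G) = -4 + G*G = -4 + G**2)
(-34 + O(6, -1))**2 = (-34 + (-4 + (-1)**2))**2 = (-34 + (-4 + 1))**2 = (-34 - 3)**2 = (-37)**2 = 1369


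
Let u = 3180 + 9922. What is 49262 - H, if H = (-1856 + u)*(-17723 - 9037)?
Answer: 300992222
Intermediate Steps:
u = 13102
H = -300942960 (H = (-1856 + 13102)*(-17723 - 9037) = 11246*(-26760) = -300942960)
49262 - H = 49262 - 1*(-300942960) = 49262 + 300942960 = 300992222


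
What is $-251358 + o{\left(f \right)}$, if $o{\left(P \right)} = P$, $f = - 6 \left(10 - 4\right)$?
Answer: $-251394$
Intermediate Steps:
$f = -36$ ($f = \left(-6\right) 6 = -36$)
$-251358 + o{\left(f \right)} = -251358 - 36 = -251394$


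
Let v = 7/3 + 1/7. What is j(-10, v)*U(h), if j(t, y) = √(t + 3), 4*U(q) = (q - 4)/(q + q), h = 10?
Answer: 3*I*√7/40 ≈ 0.19843*I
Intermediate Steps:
U(q) = (-4 + q)/(8*q) (U(q) = ((q - 4)/(q + q))/4 = ((-4 + q)/((2*q)))/4 = ((-4 + q)*(1/(2*q)))/4 = ((-4 + q)/(2*q))/4 = (-4 + q)/(8*q))
v = 52/21 (v = 7*(⅓) + 1*(⅐) = 7/3 + ⅐ = 52/21 ≈ 2.4762)
j(t, y) = √(3 + t)
j(-10, v)*U(h) = √(3 - 10)*((⅛)*(-4 + 10)/10) = √(-7)*((⅛)*(⅒)*6) = (I*√7)*(3/40) = 3*I*√7/40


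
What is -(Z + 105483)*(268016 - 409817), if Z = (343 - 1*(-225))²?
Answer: 60706000707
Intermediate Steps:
Z = 322624 (Z = (343 + 225)² = 568² = 322624)
-(Z + 105483)*(268016 - 409817) = -(322624 + 105483)*(268016 - 409817) = -428107*(-141801) = -1*(-60706000707) = 60706000707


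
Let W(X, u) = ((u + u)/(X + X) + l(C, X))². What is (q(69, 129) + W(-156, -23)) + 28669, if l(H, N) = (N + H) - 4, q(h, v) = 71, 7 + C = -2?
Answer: 1393264921/24336 ≈ 57251.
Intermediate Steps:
C = -9 (C = -7 - 2 = -9)
l(H, N) = -4 + H + N (l(H, N) = (H + N) - 4 = -4 + H + N)
W(X, u) = (-13 + X + u/X)² (W(X, u) = ((u + u)/(X + X) + (-4 - 9 + X))² = ((2*u)/((2*X)) + (-13 + X))² = ((2*u)*(1/(2*X)) + (-13 + X))² = (u/X + (-13 + X))² = (-13 + X + u/X)²)
(q(69, 129) + W(-156, -23)) + 28669 = (71 + (-1*(-23) - 156*(13 - 1*(-156)))²/(-156)²) + 28669 = (71 + (23 - 156*(13 + 156))²/24336) + 28669 = (71 + (23 - 156*169)²/24336) + 28669 = (71 + (23 - 26364)²/24336) + 28669 = (71 + (1/24336)*(-26341)²) + 28669 = (71 + (1/24336)*693848281) + 28669 = (71 + 693848281/24336) + 28669 = 695576137/24336 + 28669 = 1393264921/24336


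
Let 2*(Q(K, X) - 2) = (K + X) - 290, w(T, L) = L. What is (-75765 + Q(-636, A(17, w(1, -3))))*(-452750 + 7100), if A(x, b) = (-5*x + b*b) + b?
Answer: 33987720075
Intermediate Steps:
A(x, b) = b + b² - 5*x (A(x, b) = (-5*x + b²) + b = (b² - 5*x) + b = b + b² - 5*x)
Q(K, X) = -143 + K/2 + X/2 (Q(K, X) = 2 + ((K + X) - 290)/2 = 2 + (-290 + K + X)/2 = 2 + (-145 + K/2 + X/2) = -143 + K/2 + X/2)
(-75765 + Q(-636, A(17, w(1, -3))))*(-452750 + 7100) = (-75765 + (-143 + (½)*(-636) + (-3 + (-3)² - 5*17)/2))*(-452750 + 7100) = (-75765 + (-143 - 318 + (-3 + 9 - 85)/2))*(-445650) = (-75765 + (-143 - 318 + (½)*(-79)))*(-445650) = (-75765 + (-143 - 318 - 79/2))*(-445650) = (-75765 - 1001/2)*(-445650) = -152531/2*(-445650) = 33987720075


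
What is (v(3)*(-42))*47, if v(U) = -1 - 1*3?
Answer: 7896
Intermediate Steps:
v(U) = -4 (v(U) = -1 - 3 = -4)
(v(3)*(-42))*47 = -4*(-42)*47 = 168*47 = 7896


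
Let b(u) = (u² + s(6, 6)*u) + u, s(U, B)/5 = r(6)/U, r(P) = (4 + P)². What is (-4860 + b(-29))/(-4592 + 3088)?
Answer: 9697/2256 ≈ 4.2983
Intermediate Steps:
s(U, B) = 500/U (s(U, B) = 5*((4 + 6)²/U) = 5*(10²/U) = 5*(100/U) = 500/U)
b(u) = u² + 253*u/3 (b(u) = (u² + (500/6)*u) + u = (u² + (500*(⅙))*u) + u = (u² + 250*u/3) + u = u² + 253*u/3)
(-4860 + b(-29))/(-4592 + 3088) = (-4860 + (⅓)*(-29)*(253 + 3*(-29)))/(-4592 + 3088) = (-4860 + (⅓)*(-29)*(253 - 87))/(-1504) = (-4860 + (⅓)*(-29)*166)*(-1/1504) = (-4860 - 4814/3)*(-1/1504) = -19394/3*(-1/1504) = 9697/2256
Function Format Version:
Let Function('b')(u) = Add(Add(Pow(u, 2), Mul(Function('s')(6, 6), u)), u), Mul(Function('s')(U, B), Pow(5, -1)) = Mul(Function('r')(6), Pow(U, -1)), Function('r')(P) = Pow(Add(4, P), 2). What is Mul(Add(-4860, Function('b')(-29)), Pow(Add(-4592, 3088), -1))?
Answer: Rational(9697, 2256) ≈ 4.2983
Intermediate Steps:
Function('s')(U, B) = Mul(500, Pow(U, -1)) (Function('s')(U, B) = Mul(5, Mul(Pow(Add(4, 6), 2), Pow(U, -1))) = Mul(5, Mul(Pow(10, 2), Pow(U, -1))) = Mul(5, Mul(100, Pow(U, -1))) = Mul(500, Pow(U, -1)))
Function('b')(u) = Add(Pow(u, 2), Mul(Rational(253, 3), u)) (Function('b')(u) = Add(Add(Pow(u, 2), Mul(Mul(500, Pow(6, -1)), u)), u) = Add(Add(Pow(u, 2), Mul(Mul(500, Rational(1, 6)), u)), u) = Add(Add(Pow(u, 2), Mul(Rational(250, 3), u)), u) = Add(Pow(u, 2), Mul(Rational(253, 3), u)))
Mul(Add(-4860, Function('b')(-29)), Pow(Add(-4592, 3088), -1)) = Mul(Add(-4860, Mul(Rational(1, 3), -29, Add(253, Mul(3, -29)))), Pow(Add(-4592, 3088), -1)) = Mul(Add(-4860, Mul(Rational(1, 3), -29, Add(253, -87))), Pow(-1504, -1)) = Mul(Add(-4860, Mul(Rational(1, 3), -29, 166)), Rational(-1, 1504)) = Mul(Add(-4860, Rational(-4814, 3)), Rational(-1, 1504)) = Mul(Rational(-19394, 3), Rational(-1, 1504)) = Rational(9697, 2256)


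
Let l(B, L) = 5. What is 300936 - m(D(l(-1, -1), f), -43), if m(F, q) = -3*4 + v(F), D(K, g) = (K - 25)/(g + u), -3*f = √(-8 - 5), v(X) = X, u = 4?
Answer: 47249556/157 + 60*I*√13/157 ≈ 3.0095e+5 + 1.3779*I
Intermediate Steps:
f = -I*√13/3 (f = -√(-8 - 5)/3 = -I*√13/3 ≈ -1.2019*I)
D(K, g) = (-25 + K)/(4 + g) (D(K, g) = (K - 25)/(g + 4) = (-25 + K)/(4 + g))
m(F, q) = -12 + F (m(F, q) = -3*4 + F = -12 + F)
300936 - m(D(l(-1, -1), f), -43) = 300936 - (-12 + (-25 + 5)/(4 - I*√13/3)) = 300936 - (-12 - 20/(4 - I*√13/3)) = 300936 + (12 + 20/(4 - I*√13/3)) = 300948 + 20/(4 - I*√13/3)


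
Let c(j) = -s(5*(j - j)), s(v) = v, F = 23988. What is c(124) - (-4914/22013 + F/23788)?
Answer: -102788403/130911311 ≈ -0.78518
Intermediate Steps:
c(j) = 0 (c(j) = -5*(j - j) = -5*0 = -1*0 = 0)
c(124) - (-4914/22013 + F/23788) = 0 - (-4914/22013 + 23988/23788) = 0 - (-4914*1/22013 + 23988*(1/23788)) = 0 - (-4914/22013 + 5997/5947) = 0 - 1*102788403/130911311 = 0 - 102788403/130911311 = -102788403/130911311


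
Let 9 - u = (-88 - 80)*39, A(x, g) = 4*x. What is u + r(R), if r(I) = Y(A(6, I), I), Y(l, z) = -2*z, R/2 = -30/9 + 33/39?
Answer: 256267/39 ≈ 6570.9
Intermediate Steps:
R = -194/39 (R = 2*(-30/9 + 33/39) = 2*(-30*⅑ + 33*(1/39)) = 2*(-10/3 + 11/13) = 2*(-97/39) = -194/39 ≈ -4.9744)
r(I) = -2*I
u = 6561 (u = 9 - (-88 - 80)*39 = 9 - (-168)*39 = 9 - 1*(-6552) = 9 + 6552 = 6561)
u + r(R) = 6561 - 2*(-194/39) = 6561 + 388/39 = 256267/39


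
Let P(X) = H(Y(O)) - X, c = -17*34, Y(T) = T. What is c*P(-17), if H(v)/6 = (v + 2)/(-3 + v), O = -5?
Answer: -22253/2 ≈ -11127.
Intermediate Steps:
H(v) = 6*(2 + v)/(-3 + v) (H(v) = 6*((v + 2)/(-3 + v)) = 6*((2 + v)/(-3 + v)) = 6*(2 + v)/(-3 + v))
c = -578
P(X) = 9/4 - X (P(X) = 6*(2 - 5)/(-3 - 5) - X = 6*(-3)/(-8) - X = 6*(-⅛)*(-3) - X = 9/4 - X)
c*P(-17) = -578*(9/4 - 1*(-17)) = -578*(9/4 + 17) = -578*77/4 = -22253/2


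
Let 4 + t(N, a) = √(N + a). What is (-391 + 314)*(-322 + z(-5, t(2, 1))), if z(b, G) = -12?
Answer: 25718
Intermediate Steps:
t(N, a) = -4 + √(N + a)
(-391 + 314)*(-322 + z(-5, t(2, 1))) = (-391 + 314)*(-322 - 12) = -77*(-334) = 25718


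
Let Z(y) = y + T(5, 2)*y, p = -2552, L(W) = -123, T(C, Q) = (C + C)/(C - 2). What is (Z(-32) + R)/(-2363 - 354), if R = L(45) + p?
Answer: 8441/8151 ≈ 1.0356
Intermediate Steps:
T(C, Q) = 2*C/(-2 + C) (T(C, Q) = (2*C)/(-2 + C) = 2*C/(-2 + C))
Z(y) = 13*y/3 (Z(y) = y + (2*5/(-2 + 5))*y = y + (2*5/3)*y = y + (2*5*(1/3))*y = y + 10*y/3 = 13*y/3)
R = -2675 (R = -123 - 2552 = -2675)
(Z(-32) + R)/(-2363 - 354) = ((13/3)*(-32) - 2675)/(-2363 - 354) = (-416/3 - 2675)/(-2717) = -8441/3*(-1/2717) = 8441/8151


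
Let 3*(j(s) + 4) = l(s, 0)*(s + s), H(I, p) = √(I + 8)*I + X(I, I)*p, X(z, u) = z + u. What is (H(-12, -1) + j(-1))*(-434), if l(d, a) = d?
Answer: -26908/3 + 10416*I ≈ -8969.3 + 10416.0*I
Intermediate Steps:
X(z, u) = u + z
H(I, p) = I*√(8 + I) + 2*I*p (H(I, p) = √(I + 8)*I + (I + I)*p = √(8 + I)*I + (2*I)*p = I*√(8 + I) + 2*I*p)
j(s) = -4 + 2*s²/3 (j(s) = -4 + (s*(s + s))/3 = -4 + (s*(2*s))/3 = -4 + (2*s²)/3 = -4 + 2*s²/3)
(H(-12, -1) + j(-1))*(-434) = (-12*(√(8 - 12) + 2*(-1)) + (-4 + (⅔)*(-1)²))*(-434) = (-12*(√(-4) - 2) + (-4 + (⅔)*1))*(-434) = (-12*(2*I - 2) + (-4 + ⅔))*(-434) = (-12*(-2 + 2*I) - 10/3)*(-434) = ((24 - 24*I) - 10/3)*(-434) = (62/3 - 24*I)*(-434) = -26908/3 + 10416*I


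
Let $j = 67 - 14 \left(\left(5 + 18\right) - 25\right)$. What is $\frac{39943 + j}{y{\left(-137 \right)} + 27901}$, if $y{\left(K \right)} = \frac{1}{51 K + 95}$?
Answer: $\frac{91980632}{64097897} \approx 1.435$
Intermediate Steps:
$y{\left(K \right)} = \frac{1}{95 + 51 K}$
$j = 95$ ($j = 67 - 14 \left(23 - 25\right) = 67 - -28 = 67 + 28 = 95$)
$\frac{39943 + j}{y{\left(-137 \right)} + 27901} = \frac{39943 + 95}{\frac{1}{95 + 51 \left(-137\right)} + 27901} = \frac{40038}{\frac{1}{95 - 6987} + 27901} = \frac{40038}{\frac{1}{-6892} + 27901} = \frac{40038}{- \frac{1}{6892} + 27901} = \frac{40038}{\frac{192293691}{6892}} = 40038 \cdot \frac{6892}{192293691} = \frac{91980632}{64097897}$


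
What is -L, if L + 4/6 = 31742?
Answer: -95224/3 ≈ -31741.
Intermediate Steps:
L = 95224/3 (L = -⅔ + 31742 = 95224/3 ≈ 31741.)
-L = -1*95224/3 = -95224/3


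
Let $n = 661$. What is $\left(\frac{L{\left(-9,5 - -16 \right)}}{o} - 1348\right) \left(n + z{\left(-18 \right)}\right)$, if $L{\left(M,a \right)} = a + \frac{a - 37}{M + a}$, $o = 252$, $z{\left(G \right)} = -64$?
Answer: $- \frac{202786771}{252} \approx -8.0471 \cdot 10^{5}$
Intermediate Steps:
$L{\left(M,a \right)} = a + \frac{-37 + a}{M + a}$
$\left(\frac{L{\left(-9,5 - -16 \right)}}{o} - 1348\right) \left(n + z{\left(-18 \right)}\right) = \left(\frac{\frac{1}{-9 + \left(5 - -16\right)} \left(-37 + \left(5 - -16\right) + \left(5 - -16\right)^{2} - 9 \left(5 - -16\right)\right)}{252} - 1348\right) \left(661 - 64\right) = \left(\frac{-37 + \left(5 + 16\right) + \left(5 + 16\right)^{2} - 9 \left(5 + 16\right)}{-9 + \left(5 + 16\right)} \frac{1}{252} - 1348\right) 597 = \left(\frac{-37 + 21 + 21^{2} - 189}{-9 + 21} \cdot \frac{1}{252} - 1348\right) 597 = \left(\frac{-37 + 21 + 441 - 189}{12} \cdot \frac{1}{252} - 1348\right) 597 = \left(\frac{1}{12} \cdot 236 \cdot \frac{1}{252} - 1348\right) 597 = \left(\frac{59}{3} \cdot \frac{1}{252} - 1348\right) 597 = \left(\frac{59}{756} - 1348\right) 597 = \left(- \frac{1019029}{756}\right) 597 = - \frac{202786771}{252}$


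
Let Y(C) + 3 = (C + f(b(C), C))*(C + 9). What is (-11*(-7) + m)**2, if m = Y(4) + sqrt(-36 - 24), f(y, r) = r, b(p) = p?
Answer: 31624 + 712*I*sqrt(15) ≈ 31624.0 + 2757.6*I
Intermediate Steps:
Y(C) = -3 + 2*C*(9 + C) (Y(C) = -3 + (C + C)*(C + 9) = -3 + (2*C)*(9 + C) = -3 + 2*C*(9 + C))
m = 101 + 2*I*sqrt(15) (m = (-3 + 2*4**2 + 18*4) + sqrt(-36 - 24) = (-3 + 2*16 + 72) + sqrt(-60) = (-3 + 32 + 72) + 2*I*sqrt(15) = 101 + 2*I*sqrt(15) ≈ 101.0 + 7.746*I)
(-11*(-7) + m)**2 = (-11*(-7) + (101 + 2*I*sqrt(15)))**2 = (77 + (101 + 2*I*sqrt(15)))**2 = (178 + 2*I*sqrt(15))**2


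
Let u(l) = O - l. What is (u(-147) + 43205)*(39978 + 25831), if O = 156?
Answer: 2863217972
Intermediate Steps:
u(l) = 156 - l
(u(-147) + 43205)*(39978 + 25831) = ((156 - 1*(-147)) + 43205)*(39978 + 25831) = ((156 + 147) + 43205)*65809 = (303 + 43205)*65809 = 43508*65809 = 2863217972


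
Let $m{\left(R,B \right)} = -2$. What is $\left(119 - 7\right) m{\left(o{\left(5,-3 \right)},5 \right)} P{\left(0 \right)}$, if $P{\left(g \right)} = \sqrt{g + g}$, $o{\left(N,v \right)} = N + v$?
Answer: $0$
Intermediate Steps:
$P{\left(g \right)} = \sqrt{2} \sqrt{g}$ ($P{\left(g \right)} = \sqrt{2 g} = \sqrt{2} \sqrt{g}$)
$\left(119 - 7\right) m{\left(o{\left(5,-3 \right)},5 \right)} P{\left(0 \right)} = \left(119 - 7\right) \left(- 2 \sqrt{2} \sqrt{0}\right) = 112 \left(- 2 \sqrt{2} \cdot 0\right) = 112 \left(\left(-2\right) 0\right) = 112 \cdot 0 = 0$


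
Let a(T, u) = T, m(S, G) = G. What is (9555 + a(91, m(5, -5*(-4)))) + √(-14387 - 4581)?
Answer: 9646 + 2*I*√4742 ≈ 9646.0 + 137.72*I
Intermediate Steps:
(9555 + a(91, m(5, -5*(-4)))) + √(-14387 - 4581) = (9555 + 91) + √(-14387 - 4581) = 9646 + √(-18968) = 9646 + 2*I*√4742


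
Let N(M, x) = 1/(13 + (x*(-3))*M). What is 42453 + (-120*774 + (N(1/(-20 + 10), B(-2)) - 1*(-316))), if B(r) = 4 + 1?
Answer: -1453217/29 ≈ -50111.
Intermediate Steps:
B(r) = 5
N(M, x) = 1/(13 - 3*M*x) (N(M, x) = 1/(13 + (-3*x)*M) = 1/(13 - 3*M*x))
42453 + (-120*774 + (N(1/(-20 + 10), B(-2)) - 1*(-316))) = 42453 + (-120*774 + (-1/(-13 + 3*5/(-20 + 10)) - 1*(-316))) = 42453 + (-92880 + (-1/(-13 + 3*5/(-10)) + 316)) = 42453 + (-92880 + (-1/(-13 + 3*(-⅒)*5) + 316)) = 42453 + (-92880 + (-1/(-13 - 3/2) + 316)) = 42453 + (-92880 + (-1/(-29/2) + 316)) = 42453 + (-92880 + (-1*(-2/29) + 316)) = 42453 + (-92880 + (2/29 + 316)) = 42453 + (-92880 + 9166/29) = 42453 - 2684354/29 = -1453217/29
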